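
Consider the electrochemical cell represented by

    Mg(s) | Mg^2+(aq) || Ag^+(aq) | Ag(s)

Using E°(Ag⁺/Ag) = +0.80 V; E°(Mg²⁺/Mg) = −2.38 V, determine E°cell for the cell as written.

+3.18 V

By convention the left-hand electrode in cell notation is the anode (oxidation) and the right-hand electrode is the cathode (reduction).
E°cell = E°(right) − E°(left) = +0.80 − (−2.38) = +3.18 V.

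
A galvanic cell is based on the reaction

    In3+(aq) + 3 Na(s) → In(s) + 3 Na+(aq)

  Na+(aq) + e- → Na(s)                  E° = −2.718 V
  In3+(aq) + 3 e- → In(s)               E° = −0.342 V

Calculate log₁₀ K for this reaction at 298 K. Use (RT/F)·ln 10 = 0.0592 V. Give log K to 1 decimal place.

The In³⁺/In couple is reduced (cathode); E°cell = −0.342 − (−2.718) = +2.376 V with n = 3.
At equilibrium E = 0, so log K = nE°cell / 0.0592 = (3)(+2.376) / 0.0592 = 120.4.

log K = 120.4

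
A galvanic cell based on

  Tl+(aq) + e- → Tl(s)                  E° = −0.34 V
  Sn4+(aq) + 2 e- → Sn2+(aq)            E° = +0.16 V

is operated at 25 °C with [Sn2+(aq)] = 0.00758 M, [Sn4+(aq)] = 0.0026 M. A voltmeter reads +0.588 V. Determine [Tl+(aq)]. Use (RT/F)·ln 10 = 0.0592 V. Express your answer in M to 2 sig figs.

Sn⁴⁺/Sn²⁺ is the cathode (higher E°); E°cell = +0.16 − (−0.34) = +0.50 V with n = 2.
From the Nernst equation, log Q = n(E° − E)/0.0592 = 2·(+0.50 − (+0.588))/0.0592 = −2.973.
The balanced reaction is Sn4+(aq) + 2 Tl(s) → Sn2+(aq) + 2 Tl+(aq), so Q = ([Sn2+(aq)]·[Tl+(aq)]^2) / [Sn4+(aq)].
Isolating [Tl+(aq)] in Q = 10^{−2.973} yields log [Tl+(aq)] = −1.719, i.e. 0.019 M.

0.019 M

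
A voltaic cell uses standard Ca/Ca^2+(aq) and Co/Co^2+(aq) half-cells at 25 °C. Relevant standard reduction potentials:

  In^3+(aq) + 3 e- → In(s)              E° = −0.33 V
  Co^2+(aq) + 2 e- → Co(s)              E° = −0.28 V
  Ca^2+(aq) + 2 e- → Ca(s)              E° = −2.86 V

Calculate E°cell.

+2.58 V

The Co²⁺/Co couple has the higher E°, so Co ion is reduced (cathode) and Ca is oxidized (anode).
E°cell = E°(cathode) − E°(anode) = −0.28 − (−2.86) = +2.58 V.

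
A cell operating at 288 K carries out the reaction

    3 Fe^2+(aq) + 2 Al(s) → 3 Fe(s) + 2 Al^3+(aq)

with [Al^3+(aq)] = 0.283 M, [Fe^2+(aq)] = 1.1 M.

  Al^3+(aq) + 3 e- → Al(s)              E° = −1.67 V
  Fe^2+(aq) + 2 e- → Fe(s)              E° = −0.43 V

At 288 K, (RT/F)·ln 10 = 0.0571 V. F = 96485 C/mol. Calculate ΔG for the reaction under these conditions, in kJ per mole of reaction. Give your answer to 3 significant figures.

−725 kJ/mol

E°cell = −0.43 − (−1.67) = +1.24 V; the balanced reaction transfers n = 6 electrons.
Q = [Al^3+(aq)]^2 / [Fe^2+(aq)]^3 = 0.0602, so log Q = −1.221 and E = +1.24 − (0.0571/6)(−1.221) = +1.2516 V.
Then ΔG = −nFE = −6 × 96485 × +1.2516 J/mol = −725 kJ/mol.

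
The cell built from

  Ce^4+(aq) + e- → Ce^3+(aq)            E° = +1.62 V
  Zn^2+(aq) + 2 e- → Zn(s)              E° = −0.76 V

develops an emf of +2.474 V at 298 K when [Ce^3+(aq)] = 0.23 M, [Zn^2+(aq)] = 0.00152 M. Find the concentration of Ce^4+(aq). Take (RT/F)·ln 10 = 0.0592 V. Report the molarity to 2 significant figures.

The Ce⁴⁺/Ce³⁺ couple has the larger reduction potential, so it is the cathode: E°cell = +1.62 − (−0.76) = +2.38 V and n = 2.
From the Nernst equation, log Q = n(E° − E)/0.0592 = 2·(+2.38 − (+2.474))/0.0592 = −3.176.
Balancing electrons gives 2 Ce^4+(aq) + Zn(s) → 2 Ce^3+(aq) + Zn^2+(aq); thus Q = ([Ce^3+(aq)]^2·[Zn^2+(aq)]) / [Ce^4+(aq)]^2.
Substituting the known concentrations and solving, log [Ce^4+(aq)] = −0.459 and [Ce^4+(aq)] = 0.35 M.

0.35 M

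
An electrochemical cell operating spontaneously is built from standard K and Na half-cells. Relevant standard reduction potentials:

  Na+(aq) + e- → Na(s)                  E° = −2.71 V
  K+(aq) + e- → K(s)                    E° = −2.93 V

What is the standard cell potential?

+0.22 V

Of the two couples in this cell, the one with the more positive reduction potential is reduced at the cathode: here that is Na⁺/Na (−2.71 V); K⁺/K (−2.93 V) is the anode.
E°cell = E°(cathode) − E°(anode) = −2.71 − (−2.93) = +0.22 V.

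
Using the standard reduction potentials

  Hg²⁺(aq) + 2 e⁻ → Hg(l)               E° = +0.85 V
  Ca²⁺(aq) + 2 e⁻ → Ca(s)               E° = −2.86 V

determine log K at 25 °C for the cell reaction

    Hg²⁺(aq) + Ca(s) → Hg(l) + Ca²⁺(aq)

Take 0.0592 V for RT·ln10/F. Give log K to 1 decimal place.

log K = 125.3

The Hg²⁺/Hg couple is reduced (cathode); E°cell = +0.85 − (−2.86) = +3.71 V with n = 2.
At equilibrium E = 0, so log K = nE°cell / 0.0592 = (2)(+3.71) / 0.0592 = 125.3.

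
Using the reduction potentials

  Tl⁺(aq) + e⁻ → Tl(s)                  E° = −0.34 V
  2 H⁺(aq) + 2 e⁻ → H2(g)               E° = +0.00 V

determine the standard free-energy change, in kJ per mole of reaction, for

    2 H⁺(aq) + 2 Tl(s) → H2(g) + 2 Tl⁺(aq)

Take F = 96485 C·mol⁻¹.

−65.6 kJ/mol

In the reaction as written H⁺(aq) is reduced, so the 2H⁺/H₂ couple is the cathode and Tl⁺/Tl is the anode.
E°cell = +0.00 − (−0.34) = +0.34 V; balancing electrons gives n = 2.
ΔG° = −nFE°cell = −(2)(96485)(+0.34) J/mol = −65.6 kJ/mol.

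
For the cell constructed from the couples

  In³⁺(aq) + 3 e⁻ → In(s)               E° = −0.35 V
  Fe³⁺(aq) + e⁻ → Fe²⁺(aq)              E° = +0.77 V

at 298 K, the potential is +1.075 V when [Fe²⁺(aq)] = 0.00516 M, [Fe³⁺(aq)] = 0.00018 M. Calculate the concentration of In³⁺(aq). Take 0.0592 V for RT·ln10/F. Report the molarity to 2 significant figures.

0.0081 M

Fe³⁺/Fe²⁺ is the cathode (higher E°); E°cell = +0.77 − (−0.35) = +1.12 V with n = 3.
Rearranging E = E° − (0.0592/n)·log Q gives log Q = 3(+1.12 − (+1.075))/0.0592 = 2.280.
The balanced reaction is 3 Fe³⁺(aq) + In(s) → 3 Fe²⁺(aq) + In³⁺(aq), so Q = ([Fe²⁺(aq)]^3·[In³⁺(aq)]) / [Fe³⁺(aq)]^3.
Isolating [In³⁺(aq)] in Q = 10^{2.280} yields log [In³⁺(aq)] = −2.092, i.e. 0.0081 M.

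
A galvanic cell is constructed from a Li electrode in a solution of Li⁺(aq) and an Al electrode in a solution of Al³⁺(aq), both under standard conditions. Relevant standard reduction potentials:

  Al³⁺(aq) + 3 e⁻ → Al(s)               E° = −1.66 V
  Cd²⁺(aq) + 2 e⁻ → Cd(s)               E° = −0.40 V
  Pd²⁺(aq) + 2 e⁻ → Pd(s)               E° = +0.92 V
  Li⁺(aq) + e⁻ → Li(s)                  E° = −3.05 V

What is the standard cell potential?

Of the two couples in this cell, the one with the more positive reduction potential is reduced at the cathode: here that is Al³⁺/Al (−1.66 V); Li⁺/Li (−3.05 V) is the anode.
E°cell = E°(cathode) − E°(anode) = −1.66 − (−3.05) = +1.39 V.

+1.39 V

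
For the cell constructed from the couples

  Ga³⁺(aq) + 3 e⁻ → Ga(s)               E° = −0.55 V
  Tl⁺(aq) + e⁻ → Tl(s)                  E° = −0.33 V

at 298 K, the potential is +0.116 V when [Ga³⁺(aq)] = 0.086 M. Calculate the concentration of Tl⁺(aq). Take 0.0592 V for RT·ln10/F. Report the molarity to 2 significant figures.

With Tl⁺/Tl at the cathode and Ga³⁺/Ga at the anode, E°cell = −0.33 − (−0.55) = +0.22 V (n = 3).
Since E = E° − (0.0592/n)·log Q, log Q = n(E° − E)/0.0592 = 5.270.
Balancing electrons gives 3 Tl⁺(aq) + Ga(s) → 3 Tl(s) + Ga³⁺(aq); thus Q = [Ga³⁺(aq)] / [Tl⁺(aq)]^3.
Solving for the unknown gives log [Tl⁺(aq)] = −2.112, so [Tl⁺(aq)] ≈ 0.0077 M.

0.0077 M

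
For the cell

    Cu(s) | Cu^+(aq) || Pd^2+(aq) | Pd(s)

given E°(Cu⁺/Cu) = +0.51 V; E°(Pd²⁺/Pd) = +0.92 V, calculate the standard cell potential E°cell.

By convention the left-hand electrode in cell notation is the anode (oxidation) and the right-hand electrode is the cathode (reduction).
E°cell = E°(right) − E°(left) = +0.92 − (+0.51) = +0.41 V.

+0.41 V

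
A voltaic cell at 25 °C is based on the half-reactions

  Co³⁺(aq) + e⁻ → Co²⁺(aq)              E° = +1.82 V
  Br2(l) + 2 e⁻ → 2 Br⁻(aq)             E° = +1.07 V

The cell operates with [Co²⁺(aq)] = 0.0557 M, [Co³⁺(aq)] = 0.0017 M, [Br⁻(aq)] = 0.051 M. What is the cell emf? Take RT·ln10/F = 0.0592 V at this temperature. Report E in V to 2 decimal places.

+0.58 V

Co³⁺/Co²⁺ is reduced (cathode, E° = +1.82 V) and Br₂/Br⁻ is oxidized (anode).
E°cell = +1.82 − (+1.07) = +0.75 V, with n = 2 electrons transferred.
Balancing gives 2 Co³⁺(aq) + 2 Br⁻(aq) → 2 Co²⁺(aq) + Br2(l); hence Q = [Co²⁺(aq)]^2 / ([Co³⁺(aq)]^2·[Br⁻(aq)]^2) = 4.13×10^5 (log Q = 5.616).
Applying E = E° − (RT ln10/nF)·log Q gives +0.75 − (0.0592/2)(5.616) = +0.58 V.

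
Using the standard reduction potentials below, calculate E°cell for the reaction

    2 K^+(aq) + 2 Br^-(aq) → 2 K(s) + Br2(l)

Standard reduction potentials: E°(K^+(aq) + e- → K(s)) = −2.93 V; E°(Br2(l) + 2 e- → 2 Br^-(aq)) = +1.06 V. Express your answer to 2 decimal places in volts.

−3.99 V

K^+(aq) gains electrons, so the K⁺/K couple is the cathode; the Br₂/Br⁻ couple is the anode.
E°cell = E°(cathode) − E°(anode) = −2.93 − (+1.06) = −3.99 V.
The negative E°cell means the reaction is non-spontaneous in the direction written.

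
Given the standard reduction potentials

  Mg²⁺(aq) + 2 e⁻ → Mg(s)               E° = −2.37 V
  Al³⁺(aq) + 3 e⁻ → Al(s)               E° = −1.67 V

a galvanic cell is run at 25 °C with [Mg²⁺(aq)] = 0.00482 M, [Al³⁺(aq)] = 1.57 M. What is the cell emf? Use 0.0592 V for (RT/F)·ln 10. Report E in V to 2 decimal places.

Since E°(Al³⁺/Al) > E°(Mg²⁺/Mg), Al³⁺/Al serves as the cathode.
The standard potential is −1.67 − (−2.37) = +0.70 V and the balanced reaction transfers n = 6 electrons.
The balanced reaction is 2 Al³⁺(aq) + 3 Mg(s) → 2 Al(s) + 3 Mg²⁺(aq), so Q = [Mg²⁺(aq)]^3 / [Al³⁺(aq)]^2 = 4.54×10^−8 and log Q = −7.343.
By the Nernst equation, E = +0.70 − (0.0592/6)·(−7.343) = +0.77 V.

+0.77 V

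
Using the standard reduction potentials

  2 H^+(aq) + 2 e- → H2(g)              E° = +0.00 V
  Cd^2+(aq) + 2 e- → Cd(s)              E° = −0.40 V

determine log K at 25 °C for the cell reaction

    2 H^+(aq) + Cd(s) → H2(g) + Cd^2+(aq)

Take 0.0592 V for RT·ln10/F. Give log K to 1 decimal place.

The 2H⁺/H₂ couple is reduced (cathode); E°cell = +0.00 − (−0.40) = +0.40 V with n = 2.
At equilibrium E = 0, so log K = nE°cell / 0.0592 = (2)(+0.40) / 0.0592 = 13.5.

log K = 13.5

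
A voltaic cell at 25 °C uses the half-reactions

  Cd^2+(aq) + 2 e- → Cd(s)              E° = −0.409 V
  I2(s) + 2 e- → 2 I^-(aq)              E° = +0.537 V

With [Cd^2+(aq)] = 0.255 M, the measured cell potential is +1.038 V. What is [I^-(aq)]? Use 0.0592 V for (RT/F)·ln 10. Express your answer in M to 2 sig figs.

0.055 M

The I₂/I⁻ couple has the larger reduction potential, so it is the cathode: E°cell = +0.537 − (−0.409) = +0.946 V and n = 2.
Since E = E° − (0.0592/n)·log Q, log Q = n(E° − E)/0.0592 = −3.108.
For I2(s) + Cd(s) → 2 I^-(aq) + Cd^2+(aq), the reaction quotient is Q = [I^-(aq)]^2·[Cd^2+(aq)].
Substituting the known concentrations and solving, log [I^-(aq)] = −1.257 and [I^-(aq)] = 0.055 M.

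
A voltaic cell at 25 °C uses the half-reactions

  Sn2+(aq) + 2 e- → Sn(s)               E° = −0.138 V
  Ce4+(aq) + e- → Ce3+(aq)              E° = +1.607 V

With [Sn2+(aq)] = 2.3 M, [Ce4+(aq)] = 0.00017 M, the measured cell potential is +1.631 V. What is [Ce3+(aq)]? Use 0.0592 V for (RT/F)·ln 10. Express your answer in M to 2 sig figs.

The Ce⁴⁺/Ce³⁺ couple has the larger reduction potential, so it is the cathode: E°cell = +1.607 − (−0.138) = +1.745 V and n = 2.
From the Nernst equation, log Q = n(E° − E)/0.0592 = 2·(+1.745 − (+1.631))/0.0592 = 3.851.
Balancing electrons gives 2 Ce4+(aq) + Sn(s) → 2 Ce3+(aq) + Sn2+(aq); thus Q = ([Ce3+(aq)]^2·[Sn2+(aq)]) / [Ce4+(aq)]^2.
Solving for the unknown gives log [Ce3+(aq)] = −2.025, so [Ce3+(aq)] ≈ 0.0094 M.

0.0094 M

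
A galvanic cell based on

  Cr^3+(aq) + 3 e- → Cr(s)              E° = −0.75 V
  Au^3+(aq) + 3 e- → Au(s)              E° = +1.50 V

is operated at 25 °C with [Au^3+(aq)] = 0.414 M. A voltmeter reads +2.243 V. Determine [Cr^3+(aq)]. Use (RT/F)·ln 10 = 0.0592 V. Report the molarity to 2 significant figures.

0.94 M

Au³⁺/Au is the cathode (higher E°); E°cell = +1.50 − (−0.75) = +2.25 V with n = 3.
Since E = E° − (0.0592/n)·log Q, log Q = n(E° − E)/0.0592 = 0.355.
The balanced reaction is Au^3+(aq) + Cr(s) → Au(s) + Cr^3+(aq), so Q = [Cr^3+(aq)] / [Au^3+(aq)].
Substituting the known concentrations and solving, log [Cr^3+(aq)] = −0.028 and [Cr^3+(aq)] = 0.94 M.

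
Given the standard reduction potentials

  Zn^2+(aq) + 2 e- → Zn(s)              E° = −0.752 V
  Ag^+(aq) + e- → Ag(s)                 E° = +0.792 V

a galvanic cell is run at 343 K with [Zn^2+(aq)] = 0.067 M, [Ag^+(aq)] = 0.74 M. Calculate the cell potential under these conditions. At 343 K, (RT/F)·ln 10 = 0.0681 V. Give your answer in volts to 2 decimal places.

Ag⁺/Ag is reduced (cathode, E° = +0.792 V) and Zn²⁺/Zn is oxidized (anode).
The standard potential is +0.792 − (−0.752) = +1.544 V and the balanced reaction transfers n = 2 electrons.
Balancing gives 2 Ag^+(aq) + Zn(s) → 2 Ag(s) + Zn^2+(aq); hence Q = [Zn^2+(aq)] / [Ag^+(aq)]^2 = 0.122 (log Q = −0.912).
E = E° − (0.0681/n)·log Q = +1.544 − (0.0681/2)(−0.912) = +1.58 V.

+1.58 V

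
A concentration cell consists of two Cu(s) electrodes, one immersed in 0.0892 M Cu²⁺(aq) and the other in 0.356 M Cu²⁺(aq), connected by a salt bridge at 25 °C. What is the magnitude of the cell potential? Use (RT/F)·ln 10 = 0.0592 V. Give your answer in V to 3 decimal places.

0.018 V

For a concentration cell E°cell = 0, since both electrodes use the same couple.
The compartment with the higher Cu²⁺(aq) concentration (0.356 M) acts as the cathode; ions are reduced there and produced at the dilute (0.0892 M) anode.
With n = 2, Ecell = −(0.0592/2)·log([dilute]/[conc]) = −(0.0592/2)·log(0.0892/0.356) = +0.018 V.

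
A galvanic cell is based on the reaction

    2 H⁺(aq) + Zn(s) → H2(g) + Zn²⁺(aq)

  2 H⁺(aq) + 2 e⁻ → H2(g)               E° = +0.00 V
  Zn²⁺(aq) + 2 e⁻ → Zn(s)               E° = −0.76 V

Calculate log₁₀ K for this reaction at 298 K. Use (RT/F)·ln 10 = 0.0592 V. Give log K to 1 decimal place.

The 2H⁺/H₂ couple is reduced (cathode); E°cell = +0.00 − (−0.76) = +0.76 V with n = 2.
At equilibrium E = 0, so log K = nE°cell / 0.0592 = (2)(+0.76) / 0.0592 = 25.7.

log K = 25.7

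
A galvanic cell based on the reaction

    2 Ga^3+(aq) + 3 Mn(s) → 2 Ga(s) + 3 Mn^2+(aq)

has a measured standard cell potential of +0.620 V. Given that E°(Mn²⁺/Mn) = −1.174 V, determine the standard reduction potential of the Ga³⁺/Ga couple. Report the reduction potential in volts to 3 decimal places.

−0.554 V

In the reaction as written the Ga³⁺/Ga couple is reduced (cathode) and Mn²⁺/Mn is oxidized (anode), so E°cell = E°(Ga³⁺/Ga) − E°(Mn²⁺/Mn).
E°(Ga³⁺/Ga) = E°cell + E°(anode) = +0.620 + (−1.174) = −0.554 V.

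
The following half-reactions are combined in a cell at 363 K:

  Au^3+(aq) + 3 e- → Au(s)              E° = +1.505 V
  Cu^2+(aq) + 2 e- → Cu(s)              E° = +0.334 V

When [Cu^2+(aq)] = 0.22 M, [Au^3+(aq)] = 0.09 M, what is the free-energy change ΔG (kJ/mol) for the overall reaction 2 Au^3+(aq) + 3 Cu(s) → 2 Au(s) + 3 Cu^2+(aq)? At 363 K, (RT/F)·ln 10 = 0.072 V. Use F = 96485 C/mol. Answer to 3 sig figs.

−677 kJ/mol

With Au³⁺/Au reduced at the cathode, E°cell = +1.505 − (+0.334) = +1.171 V and n = 6.
The reaction quotient is [Cu^2+(aq)]^3 / [Au^3+(aq)]^2 = 1.31; by Nernst, E = +1.171 − (0.072/6)(0.119) = +1.1696 V.
Finally ΔG = −nFE = −(6)(96485 C/mol)(+1.1696 V) = −677 kJ/mol.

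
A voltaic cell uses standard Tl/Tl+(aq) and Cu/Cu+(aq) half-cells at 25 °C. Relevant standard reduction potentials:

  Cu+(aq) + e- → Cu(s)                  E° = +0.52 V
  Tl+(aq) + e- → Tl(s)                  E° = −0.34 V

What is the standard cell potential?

Of the two couples in this cell, the one with the more positive reduction potential is reduced at the cathode: here that is Cu⁺/Cu (+0.52 V); Tl⁺/Tl (−0.34 V) is the anode.
E°cell = E°(cathode) − E°(anode) = +0.52 − (−0.34) = +0.86 V.

+0.86 V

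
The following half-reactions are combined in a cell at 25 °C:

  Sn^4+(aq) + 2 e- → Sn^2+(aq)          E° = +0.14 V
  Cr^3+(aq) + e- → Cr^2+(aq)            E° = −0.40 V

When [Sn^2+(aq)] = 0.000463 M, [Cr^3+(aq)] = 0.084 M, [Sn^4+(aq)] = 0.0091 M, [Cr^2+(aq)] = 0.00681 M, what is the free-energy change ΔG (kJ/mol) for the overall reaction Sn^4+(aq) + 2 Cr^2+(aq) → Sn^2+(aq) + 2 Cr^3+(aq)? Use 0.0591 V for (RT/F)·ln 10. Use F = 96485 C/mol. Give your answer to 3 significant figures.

E°cell = +0.14 − (−0.40) = +0.54 V; the balanced reaction transfers n = 2 electrons.
Q = ([Sn^2+(aq)]·[Cr^3+(aq)]^2) / ([Sn^4+(aq)]·[Cr^2+(aq)]^2) = 7.74, so log Q = 0.889 and E = +0.54 − (0.0591/2)(0.889) = +0.5137 V.
ΔG = −nFE = −(2)(96485)(+0.5137) J/mol = −99.1 kJ/mol.

−99.1 kJ/mol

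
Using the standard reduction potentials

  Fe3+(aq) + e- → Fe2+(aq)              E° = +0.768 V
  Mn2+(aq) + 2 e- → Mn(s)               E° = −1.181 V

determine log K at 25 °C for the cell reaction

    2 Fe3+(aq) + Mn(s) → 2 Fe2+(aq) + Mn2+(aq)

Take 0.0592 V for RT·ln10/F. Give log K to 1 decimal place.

log K = 65.8

The Fe³⁺/Fe²⁺ couple is reduced (cathode); E°cell = +0.768 − (−1.181) = +1.949 V with n = 2.
At equilibrium E = 0, so log K = nE°cell / 0.0592 = (2)(+1.949) / 0.0592 = 65.8.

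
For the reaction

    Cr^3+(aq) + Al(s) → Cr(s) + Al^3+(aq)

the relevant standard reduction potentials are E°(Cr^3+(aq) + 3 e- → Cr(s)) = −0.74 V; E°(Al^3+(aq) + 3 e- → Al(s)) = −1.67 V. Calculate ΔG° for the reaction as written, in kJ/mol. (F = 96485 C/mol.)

In the reaction as written Cr^3+(aq) is reduced, so the Cr³⁺/Cr couple is the cathode and Al³⁺/Al is the anode.
E°cell = −0.74 − (−1.67) = +0.93 V; balancing electrons gives n = 3.
ΔG° = −nFE°cell = −(3)(96485)(+0.93) J/mol = −269 kJ/mol.

−269 kJ/mol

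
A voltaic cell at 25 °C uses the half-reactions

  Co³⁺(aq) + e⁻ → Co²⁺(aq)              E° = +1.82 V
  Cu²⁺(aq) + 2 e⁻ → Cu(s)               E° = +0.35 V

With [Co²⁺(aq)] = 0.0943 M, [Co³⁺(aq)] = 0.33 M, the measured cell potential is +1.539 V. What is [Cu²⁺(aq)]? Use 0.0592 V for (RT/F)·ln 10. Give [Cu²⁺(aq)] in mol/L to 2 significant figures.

0.057 M

With Co³⁺/Co²⁺ at the cathode and Cu²⁺/Cu at the anode, E°cell = +1.82 − (+0.35) = +1.47 V (n = 2).
From the Nernst equation, log Q = n(E° − E)/0.0592 = 2·(+1.47 − (+1.539))/0.0592 = −2.331.
The balanced reaction is 2 Co³⁺(aq) + Cu(s) → 2 Co²⁺(aq) + Cu²⁺(aq), so Q = ([Co²⁺(aq)]^2·[Cu²⁺(aq)]) / [Co³⁺(aq)]^2.
Substituting the known concentrations and solving, log [Cu²⁺(aq)] = −1.243 and [Cu²⁺(aq)] = 0.057 M.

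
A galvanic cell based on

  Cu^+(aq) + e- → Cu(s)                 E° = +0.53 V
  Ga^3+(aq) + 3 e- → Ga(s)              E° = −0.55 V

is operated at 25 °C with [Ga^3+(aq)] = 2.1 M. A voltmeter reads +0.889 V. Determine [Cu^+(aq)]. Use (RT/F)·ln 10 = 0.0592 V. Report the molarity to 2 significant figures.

The Cu⁺/Cu couple has the larger reduction potential, so it is the cathode: E°cell = +0.53 − (−0.55) = +1.08 V and n = 3.
From the Nernst equation, log Q = n(E° − E)/0.0592 = 3·(+1.08 − (+0.889))/0.0592 = 9.679.
Balancing electrons gives 3 Cu^+(aq) + Ga(s) → 3 Cu(s) + Ga^3+(aq); thus Q = [Ga^3+(aq)] / [Cu^+(aq)]^3.
Substituting the known concentrations and solving, log [Cu^+(aq)] = −3.119 and [Cu^+(aq)] = 0.00076 M.

0.00076 M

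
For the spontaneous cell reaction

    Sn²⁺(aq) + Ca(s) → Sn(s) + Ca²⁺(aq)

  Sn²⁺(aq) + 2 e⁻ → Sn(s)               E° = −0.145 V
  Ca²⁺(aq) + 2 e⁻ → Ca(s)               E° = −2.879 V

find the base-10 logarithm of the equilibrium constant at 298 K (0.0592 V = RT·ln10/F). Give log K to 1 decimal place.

The Sn²⁺/Sn couple is reduced (cathode); E°cell = −0.145 − (−2.879) = +2.734 V with n = 2.
At equilibrium E = 0, so log K = nE°cell / 0.0592 = (2)(+2.734) / 0.0592 = 92.4.

log K = 92.4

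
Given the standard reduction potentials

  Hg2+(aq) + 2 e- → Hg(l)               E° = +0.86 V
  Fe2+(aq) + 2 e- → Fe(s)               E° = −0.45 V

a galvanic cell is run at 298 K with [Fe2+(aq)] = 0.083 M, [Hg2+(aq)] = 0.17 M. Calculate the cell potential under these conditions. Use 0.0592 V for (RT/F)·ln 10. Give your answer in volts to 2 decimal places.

+1.32 V

Hg²⁺/Hg is reduced (cathode, E° = +0.86 V) and Fe²⁺/Fe is oxidized (anode).
E°cell = E°cat − E°an = +0.86 − (−0.45) = +1.31 V; n = 2.
The balanced reaction is Hg2+(aq) + Fe(s) → Hg(l) + Fe2+(aq), so Q = [Fe2+(aq)] / [Hg2+(aq)] = 0.488 and log Q = −0.311.
By the Nernst equation, E = +1.31 − (0.0592/2)·(−0.311) = +1.32 V.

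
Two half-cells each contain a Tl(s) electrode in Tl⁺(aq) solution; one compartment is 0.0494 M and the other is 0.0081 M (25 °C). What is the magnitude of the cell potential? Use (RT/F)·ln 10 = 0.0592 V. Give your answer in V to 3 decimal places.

For a concentration cell E°cell = 0, since both electrodes use the same couple.
The compartment with the higher Tl⁺(aq) concentration (0.0494 M) acts as the cathode; ions are reduced there and produced at the dilute (0.0081 M) anode.
With n = 1, Ecell = −(0.0592/1)·log([dilute]/[conc]) = −(0.0592/1)·log(0.0081/0.0494) = +0.046 V.

0.046 V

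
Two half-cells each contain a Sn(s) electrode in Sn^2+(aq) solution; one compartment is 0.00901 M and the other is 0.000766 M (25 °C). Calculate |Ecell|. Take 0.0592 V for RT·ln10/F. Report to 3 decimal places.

For a concentration cell E°cell = 0, since both electrodes use the same couple.
The compartment with the higher Sn^2+(aq) concentration (0.00901 M) acts as the cathode; ions are reduced there and produced at the dilute (0.000766 M) anode.
With n = 2, Ecell = −(0.0592/2)·log([dilute]/[conc]) = −(0.0592/2)·log(0.000766/0.00901) = +0.032 V.

0.032 V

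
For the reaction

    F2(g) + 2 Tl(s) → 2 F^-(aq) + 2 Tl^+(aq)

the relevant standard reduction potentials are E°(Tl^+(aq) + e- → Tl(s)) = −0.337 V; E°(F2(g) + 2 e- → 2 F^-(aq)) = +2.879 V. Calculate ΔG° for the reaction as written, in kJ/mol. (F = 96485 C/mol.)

In the reaction as written F2(g) is reduced, so the F₂/F⁻ couple is the cathode and Tl⁺/Tl is the anode.
E°cell = +2.879 − (−0.337) = +3.216 V; balancing electrons gives n = 2.
ΔG° = −nFE°cell = −(2)(96485)(+3.216) J/mol = −621 kJ/mol.

−621 kJ/mol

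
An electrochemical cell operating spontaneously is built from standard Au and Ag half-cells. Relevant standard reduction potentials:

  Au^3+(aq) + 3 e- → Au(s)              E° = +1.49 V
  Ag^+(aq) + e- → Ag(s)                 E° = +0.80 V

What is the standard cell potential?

+0.69 V

The Au³⁺/Au couple has the higher E°, so Au ion is reduced (cathode) and Ag is oxidized (anode).
E°cell = E°(cathode) − E°(anode) = +1.49 − (+0.80) = +0.69 V.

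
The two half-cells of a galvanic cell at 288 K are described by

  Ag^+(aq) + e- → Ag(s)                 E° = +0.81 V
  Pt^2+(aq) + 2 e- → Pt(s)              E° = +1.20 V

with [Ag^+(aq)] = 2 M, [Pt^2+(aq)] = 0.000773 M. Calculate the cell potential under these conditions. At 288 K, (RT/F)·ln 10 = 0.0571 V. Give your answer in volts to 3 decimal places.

Pt²⁺/Pt is reduced (cathode, E° = +1.20 V) and Ag⁺/Ag is oxidized (anode).
E°cell = E°cat − E°an = +1.20 − (+0.81) = +0.39 V; n = 2.
The balanced reaction is Pt^2+(aq) + 2 Ag(s) → Pt(s) + 2 Ag^+(aq), so Q = [Ag^+(aq)]^2 / [Pt^2+(aq)] = 5.17×10^3 and log Q = 3.714.
E = E° − (0.0571/n)·log Q = +0.39 − (0.0571/2)(3.714) = +0.284 V.

+0.284 V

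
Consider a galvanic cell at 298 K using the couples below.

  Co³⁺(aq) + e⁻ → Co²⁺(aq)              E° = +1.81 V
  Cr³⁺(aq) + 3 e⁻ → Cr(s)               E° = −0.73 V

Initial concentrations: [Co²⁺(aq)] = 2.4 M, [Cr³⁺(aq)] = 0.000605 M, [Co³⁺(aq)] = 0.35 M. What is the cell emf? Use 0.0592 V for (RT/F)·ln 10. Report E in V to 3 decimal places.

The Co³⁺/Co²⁺ couple has the more positive E°, so it is the cathode; Cr³⁺/Cr is the anode.
E°cell = E°cat − E°an = +1.81 − (−0.73) = +2.54 V; n = 3.
The balanced reaction is 3 Co³⁺(aq) + Cr(s) → 3 Co²⁺(aq) + Cr³⁺(aq), so Q = ([Co²⁺(aq)]^3·[Cr³⁺(aq)]) / [Co³⁺(aq)]^3 = 0.195 and log Q = −0.710.
By the Nernst equation, E = +2.54 − (0.0592/3)·(−0.710) = +2.554 V.

+2.554 V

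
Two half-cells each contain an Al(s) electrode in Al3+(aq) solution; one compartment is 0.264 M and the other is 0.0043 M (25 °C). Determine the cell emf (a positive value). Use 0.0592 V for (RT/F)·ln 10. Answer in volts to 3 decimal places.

0.035 V

For a concentration cell E°cell = 0, since both electrodes use the same couple.
The compartment with the higher Al3+(aq) concentration (0.264 M) acts as the cathode; ions are reduced there and produced at the dilute (0.0043 M) anode.
With n = 3, Ecell = −(0.0592/3)·log([dilute]/[conc]) = −(0.0592/3)·log(0.0043/0.264) = +0.035 V.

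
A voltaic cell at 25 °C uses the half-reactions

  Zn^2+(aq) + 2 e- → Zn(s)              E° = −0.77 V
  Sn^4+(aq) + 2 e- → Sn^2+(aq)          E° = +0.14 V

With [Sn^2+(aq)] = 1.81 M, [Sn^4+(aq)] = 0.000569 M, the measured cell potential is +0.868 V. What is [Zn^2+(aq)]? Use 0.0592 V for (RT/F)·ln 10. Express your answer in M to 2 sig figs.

0.0082 M

The Sn⁴⁺/Sn²⁺ couple has the larger reduction potential, so it is the cathode: E°cell = +0.14 − (−0.77) = +0.91 V and n = 2.
From the Nernst equation, log Q = n(E° − E)/0.0592 = 2·(+0.91 − (+0.868))/0.0592 = 1.419.
Balancing electrons gives Sn^4+(aq) + Zn(s) → Sn^2+(aq) + Zn^2+(aq); thus Q = ([Sn^2+(aq)]·[Zn^2+(aq)]) / [Sn^4+(aq)].
Substituting the known concentrations and solving, log [Zn^2+(aq)] = −2.084 and [Zn^2+(aq)] = 0.0082 M.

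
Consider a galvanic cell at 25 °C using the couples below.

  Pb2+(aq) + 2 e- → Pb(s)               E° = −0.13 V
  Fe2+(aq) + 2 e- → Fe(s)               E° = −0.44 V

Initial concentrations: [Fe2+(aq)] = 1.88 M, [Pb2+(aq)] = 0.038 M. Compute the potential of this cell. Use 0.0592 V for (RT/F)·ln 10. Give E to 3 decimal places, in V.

+0.260 V

Pb²⁺/Pb is reduced (cathode, E° = −0.13 V) and Fe²⁺/Fe is oxidized (anode).
The standard potential is −0.13 − (−0.44) = +0.31 V and the balanced reaction transfers n = 2 electrons.
For the overall reaction Pb2+(aq) + Fe(s) → Pb(s) + Fe2+(aq), Q = [Fe2+(aq)] / [Pb2+(aq)] = 49.5, giving log Q = 1.694.
By the Nernst equation, E = +0.31 − (0.0592/2)·(1.694) = +0.260 V.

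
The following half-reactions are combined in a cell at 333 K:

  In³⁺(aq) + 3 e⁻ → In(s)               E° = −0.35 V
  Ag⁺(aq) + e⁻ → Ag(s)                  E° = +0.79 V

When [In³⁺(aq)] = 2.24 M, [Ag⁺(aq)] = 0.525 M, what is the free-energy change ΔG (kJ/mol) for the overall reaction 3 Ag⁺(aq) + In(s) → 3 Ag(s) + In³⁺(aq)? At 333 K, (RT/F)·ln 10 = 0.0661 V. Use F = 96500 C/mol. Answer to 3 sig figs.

−322 kJ/mol

With Ag⁺/Ag reduced at the cathode, E°cell = +0.79 − (−0.35) = +1.14 V and n = 3.
Here Q = [In³⁺(aq)] / [Ag⁺(aq)]^3 = 15.5 (log Q = 1.190), giving E = +1.14 − (0.0661/3)·(1.190) = +1.1138 V.
Finally ΔG = −nFE = −(3)(96500 C/mol)(+1.1138 V) = −322 kJ/mol.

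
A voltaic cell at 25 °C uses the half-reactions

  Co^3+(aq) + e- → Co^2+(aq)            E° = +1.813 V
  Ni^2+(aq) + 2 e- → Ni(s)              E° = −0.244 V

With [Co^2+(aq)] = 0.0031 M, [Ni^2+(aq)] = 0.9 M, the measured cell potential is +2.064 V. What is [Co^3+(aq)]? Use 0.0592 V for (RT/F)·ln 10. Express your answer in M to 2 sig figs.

The Co³⁺/Co²⁺ couple has the larger reduction potential, so it is the cathode: E°cell = +1.813 − (−0.244) = +2.057 V and n = 2.
Rearranging E = E° − (0.0592/n)·log Q gives log Q = 2(+2.057 − (+2.064))/0.0592 = −0.236.
The balanced reaction is 2 Co^3+(aq) + Ni(s) → 2 Co^2+(aq) + Ni^2+(aq), so Q = ([Co^2+(aq)]^2·[Ni^2+(aq)]) / [Co^3+(aq)]^2.
Solving for the unknown gives log [Co^3+(aq)] = −2.414, so [Co^3+(aq)] ≈ 0.0039 M.

0.0039 M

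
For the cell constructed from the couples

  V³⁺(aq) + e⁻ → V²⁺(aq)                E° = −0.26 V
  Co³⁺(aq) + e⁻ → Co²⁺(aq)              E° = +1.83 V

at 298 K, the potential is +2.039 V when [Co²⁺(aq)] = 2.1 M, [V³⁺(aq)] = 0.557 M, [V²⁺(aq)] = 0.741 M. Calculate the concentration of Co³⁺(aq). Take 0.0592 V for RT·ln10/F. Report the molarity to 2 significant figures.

0.22 M

Co³⁺/Co²⁺ is the cathode (higher E°); E°cell = +1.83 − (−0.26) = +2.09 V with n = 1.
Since E = E° − (0.0592/n)·log Q, log Q = n(E° − E)/0.0592 = 0.861.
The balanced reaction is Co³⁺(aq) + V²⁺(aq) → Co²⁺(aq) + V³⁺(aq), so Q = ([Co²⁺(aq)]·[V³⁺(aq)]) / ([Co³⁺(aq)]·[V²⁺(aq)]).
Isolating [Co³⁺(aq)] in Q = 10^{0.861} yields log [Co³⁺(aq)] = −0.663, i.e. 0.22 M.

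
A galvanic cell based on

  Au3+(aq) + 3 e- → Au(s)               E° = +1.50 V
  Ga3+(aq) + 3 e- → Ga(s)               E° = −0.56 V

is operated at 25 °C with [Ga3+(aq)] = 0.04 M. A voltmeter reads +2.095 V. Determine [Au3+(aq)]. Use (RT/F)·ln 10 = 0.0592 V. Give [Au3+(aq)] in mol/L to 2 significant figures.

2.4 M

With Au³⁺/Au at the cathode and Ga³⁺/Ga at the anode, E°cell = +1.50 − (−0.56) = +2.06 V (n = 3).
Since E = E° − (0.0592/n)·log Q, log Q = n(E° − E)/0.0592 = −1.774.
The balanced reaction is Au3+(aq) + Ga(s) → Au(s) + Ga3+(aq), so Q = [Ga3+(aq)] / [Au3+(aq)].
Solving for the unknown gives log [Au3+(aq)] = 0.376, so [Au3+(aq)] ≈ 2.4 M.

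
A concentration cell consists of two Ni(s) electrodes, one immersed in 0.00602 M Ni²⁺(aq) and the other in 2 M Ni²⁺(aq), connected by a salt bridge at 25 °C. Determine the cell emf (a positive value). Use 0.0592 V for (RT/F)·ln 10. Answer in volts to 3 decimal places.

For a concentration cell E°cell = 0, since both electrodes use the same couple.
The compartment with the higher Ni²⁺(aq) concentration (2 M) acts as the cathode; ions are reduced there and produced at the dilute (0.00602 M) anode.
With n = 2, Ecell = −(0.0592/2)·log([dilute]/[conc]) = −(0.0592/2)·log(0.00602/2) = +0.075 V.

0.075 V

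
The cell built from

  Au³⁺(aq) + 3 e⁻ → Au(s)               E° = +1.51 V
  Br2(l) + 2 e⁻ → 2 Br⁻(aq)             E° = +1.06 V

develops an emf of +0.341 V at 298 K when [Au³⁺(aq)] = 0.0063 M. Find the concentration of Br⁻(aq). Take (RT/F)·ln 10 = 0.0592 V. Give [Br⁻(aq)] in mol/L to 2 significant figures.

0.078 M

With Au³⁺/Au at the cathode and Br₂/Br⁻ at the anode, E°cell = +1.51 − (+1.06) = +0.45 V (n = 6).
Since E = E° − (0.0592/n)·log Q, log Q = n(E° − E)/0.0592 = 11.047.
The balanced reaction is 2 Au³⁺(aq) + 6 Br⁻(aq) → 2 Au(s) + 3 Br2(l), so Q = 1 / ([Au³⁺(aq)]^2·[Br⁻(aq)]^6).
Isolating [Br⁻(aq)] in Q = 10^{11.047} yields log [Br⁻(aq)] = −1.108, i.e. 0.078 M.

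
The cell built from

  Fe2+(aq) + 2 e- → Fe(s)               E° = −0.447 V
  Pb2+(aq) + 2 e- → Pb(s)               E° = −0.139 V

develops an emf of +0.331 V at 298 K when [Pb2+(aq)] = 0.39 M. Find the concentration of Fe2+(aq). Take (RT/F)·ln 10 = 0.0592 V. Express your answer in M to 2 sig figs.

With Pb²⁺/Pb at the cathode and Fe²⁺/Fe at the anode, E°cell = −0.139 − (−0.447) = +0.308 V (n = 2).
Rearranging E = E° − (0.0592/n)·log Q gives log Q = 2(+0.308 − (+0.331))/0.0592 = −0.777.
The balanced reaction is Pb2+(aq) + Fe(s) → Pb(s) + Fe2+(aq), so Q = [Fe2+(aq)] / [Pb2+(aq)].
Solving for the unknown gives log [Fe2+(aq)] = −1.186, so [Fe2+(aq)] ≈ 0.065 M.

0.065 M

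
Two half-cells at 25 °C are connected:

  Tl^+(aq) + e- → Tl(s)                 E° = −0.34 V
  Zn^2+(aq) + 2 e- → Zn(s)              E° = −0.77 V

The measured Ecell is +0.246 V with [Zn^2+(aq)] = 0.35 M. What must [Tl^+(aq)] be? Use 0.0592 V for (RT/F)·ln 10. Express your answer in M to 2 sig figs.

The Tl⁺/Tl couple has the larger reduction potential, so it is the cathode: E°cell = −0.34 − (−0.77) = +0.43 V and n = 2.
Since E = E° − (0.0592/n)·log Q, log Q = n(E° − E)/0.0592 = 6.216.
The balanced reaction is 2 Tl^+(aq) + Zn(s) → 2 Tl(s) + Zn^2+(aq), so Q = [Zn^2+(aq)] / [Tl^+(aq)]^2.
Solving for the unknown gives log [Tl^+(aq)] = −3.336, so [Tl^+(aq)] ≈ 0.00046 M.

0.00046 M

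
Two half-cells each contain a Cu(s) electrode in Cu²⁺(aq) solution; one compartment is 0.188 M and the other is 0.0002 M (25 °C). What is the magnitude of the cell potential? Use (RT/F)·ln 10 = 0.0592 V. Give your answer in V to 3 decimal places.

0.088 V

For a concentration cell E°cell = 0, since both electrodes use the same couple.
The compartment with the higher Cu²⁺(aq) concentration (0.188 M) acts as the cathode; ions are reduced there and produced at the dilute (0.0002 M) anode.
With n = 2, Ecell = −(0.0592/2)·log([dilute]/[conc]) = −(0.0592/2)·log(0.0002/0.188) = +0.088 V.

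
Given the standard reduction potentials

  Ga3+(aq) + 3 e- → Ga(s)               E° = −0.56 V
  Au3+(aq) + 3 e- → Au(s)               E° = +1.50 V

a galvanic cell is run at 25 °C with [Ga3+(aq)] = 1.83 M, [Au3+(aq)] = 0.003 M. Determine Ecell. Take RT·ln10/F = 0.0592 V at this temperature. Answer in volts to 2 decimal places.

+2.01 V

Since E°(Au³⁺/Au) > E°(Ga³⁺/Ga), Au³⁺/Au serves as the cathode.
The standard potential is +1.50 − (−0.56) = +2.06 V and the balanced reaction transfers n = 3 electrons.
The balanced reaction is Au3+(aq) + Ga(s) → Au(s) + Ga3+(aq), so Q = [Ga3+(aq)] / [Au3+(aq)] = 610 and log Q = 2.785.
Applying E = E° − (RT ln10/nF)·log Q gives +2.06 − (0.0592/3)(2.785) = +2.01 V.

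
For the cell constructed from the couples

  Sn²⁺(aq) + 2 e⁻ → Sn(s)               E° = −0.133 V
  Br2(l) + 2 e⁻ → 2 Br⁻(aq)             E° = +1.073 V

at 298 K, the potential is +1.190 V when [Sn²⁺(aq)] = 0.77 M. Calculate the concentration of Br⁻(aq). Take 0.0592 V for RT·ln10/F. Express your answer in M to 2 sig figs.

2.1 M

With Br₂/Br⁻ at the cathode and Sn²⁺/Sn at the anode, E°cell = +1.073 − (−0.133) = +1.206 V (n = 2).
Since E = E° − (0.0592/n)·log Q, log Q = n(E° − E)/0.0592 = 0.541.
Balancing electrons gives Br2(l) + Sn(s) → 2 Br⁻(aq) + Sn²⁺(aq); thus Q = [Br⁻(aq)]^2·[Sn²⁺(aq)].
Solving for the unknown gives log [Br⁻(aq)] = 0.327, so [Br⁻(aq)] ≈ 2.1 M.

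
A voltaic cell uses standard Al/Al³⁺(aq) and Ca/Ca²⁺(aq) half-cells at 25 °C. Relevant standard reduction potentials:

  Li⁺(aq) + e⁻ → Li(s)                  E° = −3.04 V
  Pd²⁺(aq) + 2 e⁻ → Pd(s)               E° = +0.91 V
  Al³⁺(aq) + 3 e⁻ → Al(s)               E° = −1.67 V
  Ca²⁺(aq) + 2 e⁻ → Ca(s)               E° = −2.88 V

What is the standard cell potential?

The Al³⁺/Al couple has the higher E°, so Al ion is reduced (cathode) and Ca is oxidized (anode).
E°cell = E°(cathode) − E°(anode) = −1.67 − (−2.88) = +1.21 V.

+1.21 V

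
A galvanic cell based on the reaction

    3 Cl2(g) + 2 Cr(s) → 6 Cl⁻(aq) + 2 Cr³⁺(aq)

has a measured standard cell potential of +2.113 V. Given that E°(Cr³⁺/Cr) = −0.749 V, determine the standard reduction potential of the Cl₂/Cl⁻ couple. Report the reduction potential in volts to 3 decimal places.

In the reaction as written the Cl₂/Cl⁻ couple is reduced (cathode) and Cr³⁺/Cr is oxidized (anode), so E°cell = E°(Cl₂/Cl⁻) − E°(Cr³⁺/Cr).
E°(Cl₂/Cl⁻) = E°cell + E°(anode) = +2.113 + (−0.749) = +1.364 V.

+1.364 V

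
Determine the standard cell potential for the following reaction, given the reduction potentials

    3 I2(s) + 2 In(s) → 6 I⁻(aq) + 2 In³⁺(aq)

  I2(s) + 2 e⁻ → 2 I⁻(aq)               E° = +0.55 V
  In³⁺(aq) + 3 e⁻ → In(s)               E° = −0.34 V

+0.89 V

I2(s) gains electrons, so the I₂/I⁻ couple is the cathode; the In³⁺/In couple is the anode.
E°cell = E°(cathode) − E°(anode) = +0.55 − (−0.34) = +0.89 V.
The positive value indicates the reaction is spontaneous as written.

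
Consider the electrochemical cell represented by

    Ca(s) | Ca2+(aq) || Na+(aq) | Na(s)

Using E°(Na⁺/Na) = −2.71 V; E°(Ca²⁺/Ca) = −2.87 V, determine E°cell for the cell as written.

+0.16 V

By convention the left-hand electrode in cell notation is the anode (oxidation) and the right-hand electrode is the cathode (reduction).
E°cell = E°(right) − E°(left) = −2.71 − (−2.87) = +0.16 V.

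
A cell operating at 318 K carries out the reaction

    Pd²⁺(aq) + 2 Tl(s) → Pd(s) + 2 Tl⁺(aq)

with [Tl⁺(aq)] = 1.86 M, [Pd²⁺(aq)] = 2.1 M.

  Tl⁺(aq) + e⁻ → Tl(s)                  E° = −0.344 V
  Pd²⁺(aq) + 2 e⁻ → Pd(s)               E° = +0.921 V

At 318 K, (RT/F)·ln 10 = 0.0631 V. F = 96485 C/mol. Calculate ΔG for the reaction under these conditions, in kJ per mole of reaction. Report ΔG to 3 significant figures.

−243 kJ/mol

With Pd²⁺/Pd reduced at the cathode, E°cell = +0.921 − (−0.344) = +1.265 V and n = 2.
The reaction quotient is [Tl⁺(aq)]^2 / [Pd²⁺(aq)] = 1.65; by Nernst, E = +1.265 − (0.0631/2)(0.217) = +1.2582 V.
Finally ΔG = −nFE = −(2)(96485 C/mol)(+1.2582 V) = −243 kJ/mol.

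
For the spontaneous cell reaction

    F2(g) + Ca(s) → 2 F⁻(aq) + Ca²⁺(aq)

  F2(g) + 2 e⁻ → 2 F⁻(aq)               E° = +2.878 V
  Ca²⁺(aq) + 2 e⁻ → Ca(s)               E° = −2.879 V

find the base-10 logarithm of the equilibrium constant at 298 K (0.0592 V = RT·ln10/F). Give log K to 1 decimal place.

log K = 194.5

The F₂/F⁻ couple is reduced (cathode); E°cell = +2.878 − (−2.879) = +5.757 V with n = 2.
At equilibrium E = 0, so log K = nE°cell / 0.0592 = (2)(+5.757) / 0.0592 = 194.5.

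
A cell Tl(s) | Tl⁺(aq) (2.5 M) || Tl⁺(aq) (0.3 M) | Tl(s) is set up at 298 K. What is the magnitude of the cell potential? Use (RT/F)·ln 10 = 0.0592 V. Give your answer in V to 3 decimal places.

For a concentration cell E°cell = 0, since both electrodes use the same couple.
The compartment with the higher Tl⁺(aq) concentration (2.5 M) acts as the cathode; ions are reduced there and produced at the dilute (0.3 M) anode.
With n = 1, Ecell = −(0.0592/1)·log([dilute]/[conc]) = −(0.0592/1)·log(0.3/2.5) = +0.055 V.

0.055 V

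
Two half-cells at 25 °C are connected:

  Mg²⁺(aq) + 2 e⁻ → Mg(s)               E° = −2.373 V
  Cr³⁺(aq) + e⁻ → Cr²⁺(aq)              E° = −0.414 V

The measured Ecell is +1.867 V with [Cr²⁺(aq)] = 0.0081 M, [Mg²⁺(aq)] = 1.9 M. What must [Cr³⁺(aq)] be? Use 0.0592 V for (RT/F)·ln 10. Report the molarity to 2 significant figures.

0.00031 M

Cr³⁺/Cr²⁺ is the cathode (higher E°); E°cell = −0.414 − (−2.373) = +1.959 V with n = 2.
Since E = E° − (0.0592/n)·log Q, log Q = n(E° − E)/0.0592 = 3.108.
For 2 Cr³⁺(aq) + Mg(s) → 2 Cr²⁺(aq) + Mg²⁺(aq), the reaction quotient is Q = ([Cr²⁺(aq)]^2·[Mg²⁺(aq)]) / [Cr³⁺(aq)]^2.
Substituting the known concentrations and solving, log [Cr³⁺(aq)] = −3.506 and [Cr³⁺(aq)] = 0.00031 M.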